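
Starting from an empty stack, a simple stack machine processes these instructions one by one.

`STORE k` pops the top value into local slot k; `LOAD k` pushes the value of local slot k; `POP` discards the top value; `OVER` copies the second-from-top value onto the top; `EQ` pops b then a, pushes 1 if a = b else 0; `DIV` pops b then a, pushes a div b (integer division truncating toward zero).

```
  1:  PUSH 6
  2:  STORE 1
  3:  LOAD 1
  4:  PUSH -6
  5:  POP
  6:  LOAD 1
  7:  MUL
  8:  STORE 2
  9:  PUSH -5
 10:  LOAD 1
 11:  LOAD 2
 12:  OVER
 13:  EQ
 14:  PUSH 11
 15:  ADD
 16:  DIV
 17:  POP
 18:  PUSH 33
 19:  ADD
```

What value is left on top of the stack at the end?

PUSH 6  -> [6]
STORE 1 -> []
LOAD 1  -> [6]
PUSH -6 -> [6, -6]
POP     -> [6]
LOAD 1  -> [6, 6]
MUL     -> [36]
STORE 2 -> []
PUSH -5 -> [-5]
LOAD 1  -> [-5, 6]
LOAD 2  -> [-5, 6, 36]
OVER    -> [-5, 6, 36, 6]
EQ      -> [-5, 6, 0]
PUSH 11 -> [-5, 6, 0, 11]
ADD     -> [-5, 6, 11]
DIV     -> [-5, 0]
POP     -> [-5]
PUSH 33 -> [-5, 33]
ADD     -> [28]

28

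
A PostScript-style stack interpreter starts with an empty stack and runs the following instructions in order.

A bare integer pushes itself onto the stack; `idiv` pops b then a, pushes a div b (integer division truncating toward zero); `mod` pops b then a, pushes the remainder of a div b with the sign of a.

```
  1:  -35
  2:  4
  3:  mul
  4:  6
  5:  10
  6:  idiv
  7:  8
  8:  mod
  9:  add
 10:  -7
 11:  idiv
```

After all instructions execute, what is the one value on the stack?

20

-35  : -35
4    : -35 4
mul  : -140
6    : -140 6
10   : -140 6 10
idiv : -140 0
8    : -140 0 8
mod  : -140 0
add  : -140
-7   : -140 -7
idiv : 20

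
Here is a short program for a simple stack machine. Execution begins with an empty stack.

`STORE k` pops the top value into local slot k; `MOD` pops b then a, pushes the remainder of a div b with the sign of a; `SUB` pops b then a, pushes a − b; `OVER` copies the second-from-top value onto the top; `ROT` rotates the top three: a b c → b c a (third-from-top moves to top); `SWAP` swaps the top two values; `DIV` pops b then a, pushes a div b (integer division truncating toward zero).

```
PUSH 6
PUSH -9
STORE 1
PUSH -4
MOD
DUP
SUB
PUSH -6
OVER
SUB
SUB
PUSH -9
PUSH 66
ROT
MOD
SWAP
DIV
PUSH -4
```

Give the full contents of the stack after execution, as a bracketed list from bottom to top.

[0, -4]

PUSH 6  → [6]
PUSH -9 → [6, -9]
STORE 1 → [6]
PUSH -4 → [6, -4]
MOD     → [2]
DUP     → [2, 2]
SUB     → [0]
PUSH -6 → [0, -6]
OVER    → [0, -6, 0]
SUB     → [0, -6]
SUB     → [6]
PUSH -9 → [6, -9]
PUSH 66 → [6, -9, 66]
ROT     → [-9, 66, 6]
MOD     → [-9, 0]
SWAP    → [0, -9]
DIV     → [0]
PUSH -4 → [0, -4]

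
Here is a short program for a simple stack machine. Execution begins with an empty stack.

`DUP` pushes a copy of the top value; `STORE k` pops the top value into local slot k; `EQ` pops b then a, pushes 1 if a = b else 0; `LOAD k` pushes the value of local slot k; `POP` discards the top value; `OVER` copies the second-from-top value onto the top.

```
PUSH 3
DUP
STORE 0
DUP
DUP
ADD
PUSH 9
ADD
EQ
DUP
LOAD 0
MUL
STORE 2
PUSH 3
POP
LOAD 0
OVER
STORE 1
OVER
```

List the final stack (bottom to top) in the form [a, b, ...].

PUSH 3   [3]
DUP      [3, 3]
STORE 0  [3]
DUP      [3, 3]
DUP      [3, 3, 3]
ADD      [3, 6]
PUSH 9   [3, 6, 9]
ADD      [3, 15]
EQ       [0]
DUP      [0, 0]
LOAD 0   [0, 0, 3]
MUL      [0, 0]
STORE 2  [0]
PUSH 3   [0, 3]
POP      [0]
LOAD 0   [0, 3]
OVER     [0, 3, 0]
STORE 1  [0, 3]
OVER     [0, 3, 0]

[0, 3, 0]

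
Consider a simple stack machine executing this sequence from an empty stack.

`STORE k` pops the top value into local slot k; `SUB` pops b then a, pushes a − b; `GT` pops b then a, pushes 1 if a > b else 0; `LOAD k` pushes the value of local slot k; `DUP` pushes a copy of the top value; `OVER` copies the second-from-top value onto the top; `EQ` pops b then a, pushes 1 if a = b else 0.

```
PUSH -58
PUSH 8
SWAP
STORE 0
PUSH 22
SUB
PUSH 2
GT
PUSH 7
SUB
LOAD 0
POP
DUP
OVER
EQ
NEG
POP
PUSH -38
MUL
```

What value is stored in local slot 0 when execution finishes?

PUSH -58  -58
PUSH 8    -58 8
SWAP      8 -58
STORE 0   8
PUSH 22   8 22
SUB       -14
PUSH 2    -14 2
GT        0
PUSH 7    0 7
SUB       -7
LOAD 0    -7 -58
POP       -7
DUP       -7 -7
OVER      -7 -7 -7
EQ        -7 1
NEG       -7 -1
POP       -7
PUSH -38  -7 -38
MUL       266

-58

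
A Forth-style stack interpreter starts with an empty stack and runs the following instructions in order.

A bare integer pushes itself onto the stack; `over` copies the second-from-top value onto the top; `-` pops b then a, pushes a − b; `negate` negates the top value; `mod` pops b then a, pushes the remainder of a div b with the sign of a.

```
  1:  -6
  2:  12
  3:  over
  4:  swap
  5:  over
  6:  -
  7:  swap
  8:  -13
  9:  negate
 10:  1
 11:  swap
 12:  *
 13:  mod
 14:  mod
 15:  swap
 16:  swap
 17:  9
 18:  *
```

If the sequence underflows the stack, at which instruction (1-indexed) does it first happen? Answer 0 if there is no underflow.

0

-6     -> -6
12     -> -6 12
over   -> -6 12 -6
swap   -> -6 -6 12
over   -> -6 -6 12 -6
-      -> -6 -6 18
swap   -> -6 18 -6
-13    -> -6 18 -6 -13
negate -> -6 18 -6 13
1      -> -6 18 -6 13 1
swap   -> -6 18 -6 1 13
*      -> -6 18 -6 13
mod    -> -6 18 -6
mod    -> -6 0
swap   -> 0 -6
swap   -> -6 0
9      -> -6 0 9
*      -> -6 0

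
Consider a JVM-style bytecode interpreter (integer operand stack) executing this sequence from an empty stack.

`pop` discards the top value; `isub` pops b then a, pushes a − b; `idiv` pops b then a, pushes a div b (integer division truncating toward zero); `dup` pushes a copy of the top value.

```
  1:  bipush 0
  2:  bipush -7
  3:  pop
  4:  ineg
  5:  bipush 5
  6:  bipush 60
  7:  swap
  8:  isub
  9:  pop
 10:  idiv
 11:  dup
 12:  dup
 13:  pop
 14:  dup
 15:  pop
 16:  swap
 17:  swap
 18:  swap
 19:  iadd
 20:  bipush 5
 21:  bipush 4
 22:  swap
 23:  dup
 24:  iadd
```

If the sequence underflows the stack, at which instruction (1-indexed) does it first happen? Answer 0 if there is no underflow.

10

bipush 0  : 0
bipush -7 : 0 -7
pop       : 0
ineg      : 0
bipush 5  : 0 5
bipush 60 : 0 5 60
swap      : 0 60 5
isub      : 0 55
pop       : 0
idiv  — needs 2 operands, stack has 1 → underflow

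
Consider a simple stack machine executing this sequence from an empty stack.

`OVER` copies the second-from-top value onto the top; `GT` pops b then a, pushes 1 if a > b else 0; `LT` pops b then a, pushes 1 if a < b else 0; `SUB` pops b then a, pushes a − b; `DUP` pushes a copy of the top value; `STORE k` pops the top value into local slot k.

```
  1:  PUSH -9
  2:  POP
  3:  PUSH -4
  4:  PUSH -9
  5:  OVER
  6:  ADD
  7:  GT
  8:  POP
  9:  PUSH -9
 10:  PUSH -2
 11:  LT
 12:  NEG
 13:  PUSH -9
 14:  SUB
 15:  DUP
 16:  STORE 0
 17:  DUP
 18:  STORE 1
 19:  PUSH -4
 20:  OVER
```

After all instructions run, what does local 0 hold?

PUSH -9 -> -9
POP     -> (empty)
PUSH -4 -> -4
PUSH -9 -> -4 -9
OVER    -> -4 -9 -4
ADD     -> -4 -13
GT      -> 1
POP     -> (empty)
PUSH -9 -> -9
PUSH -2 -> -9 -2
LT      -> 1
NEG     -> -1
PUSH -9 -> -1 -9
SUB     -> 8
DUP     -> 8 8
STORE 0 -> 8
DUP     -> 8 8
STORE 1 -> 8
PUSH -4 -> 8 -4
OVER    -> 8 -4 8

8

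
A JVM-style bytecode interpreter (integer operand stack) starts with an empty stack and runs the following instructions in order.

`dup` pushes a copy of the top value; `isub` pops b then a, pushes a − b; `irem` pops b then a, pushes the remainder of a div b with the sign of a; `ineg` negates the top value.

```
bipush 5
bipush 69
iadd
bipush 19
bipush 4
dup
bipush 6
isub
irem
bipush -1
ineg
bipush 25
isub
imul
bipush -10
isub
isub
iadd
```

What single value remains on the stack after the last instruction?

83

bipush 5   : 5
bipush 69  : 5 69
iadd       : 74
bipush 19  : 74 19
bipush 4   : 74 19 4
dup        : 74 19 4 4
bipush 6   : 74 19 4 4 6
isub       : 74 19 4 -2
irem       : 74 19 0
bipush -1  : 74 19 0 -1
ineg       : 74 19 0 1
bipush 25  : 74 19 0 1 25
isub       : 74 19 0 -24
imul       : 74 19 0
bipush -10 : 74 19 0 -10
isub       : 74 19 10
isub       : 74 9
iadd       : 83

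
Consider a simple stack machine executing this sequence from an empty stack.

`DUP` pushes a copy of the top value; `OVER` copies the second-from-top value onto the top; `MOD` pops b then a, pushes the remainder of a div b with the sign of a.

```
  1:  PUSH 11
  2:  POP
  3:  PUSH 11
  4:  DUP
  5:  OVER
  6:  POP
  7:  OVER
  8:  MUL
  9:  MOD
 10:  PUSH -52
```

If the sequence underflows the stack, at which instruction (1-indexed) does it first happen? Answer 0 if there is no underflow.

0

PUSH 11  -> [11]
POP      -> []
PUSH 11  -> [11]
DUP      -> [11, 11]
OVER     -> [11, 11, 11]
POP      -> [11, 11]
OVER     -> [11, 11, 11]
MUL      -> [11, 121]
MOD      -> [11]
PUSH -52 -> [11, -52]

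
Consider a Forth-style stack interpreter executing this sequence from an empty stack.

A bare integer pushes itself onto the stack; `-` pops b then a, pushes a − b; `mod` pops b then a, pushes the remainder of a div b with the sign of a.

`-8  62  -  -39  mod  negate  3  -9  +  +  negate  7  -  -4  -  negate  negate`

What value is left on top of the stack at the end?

-28

-8     : [-8]
62     : [-8, 62]
-      : [-70]
-39    : [-70, -39]
mod    : [-31]
negate : [31]
3      : [31, 3]
-9     : [31, 3, -9]
+      : [31, -6]
+      : [25]
negate : [-25]
7      : [-25, 7]
-      : [-32]
-4     : [-32, -4]
-      : [-28]
negate : [28]
negate : [-28]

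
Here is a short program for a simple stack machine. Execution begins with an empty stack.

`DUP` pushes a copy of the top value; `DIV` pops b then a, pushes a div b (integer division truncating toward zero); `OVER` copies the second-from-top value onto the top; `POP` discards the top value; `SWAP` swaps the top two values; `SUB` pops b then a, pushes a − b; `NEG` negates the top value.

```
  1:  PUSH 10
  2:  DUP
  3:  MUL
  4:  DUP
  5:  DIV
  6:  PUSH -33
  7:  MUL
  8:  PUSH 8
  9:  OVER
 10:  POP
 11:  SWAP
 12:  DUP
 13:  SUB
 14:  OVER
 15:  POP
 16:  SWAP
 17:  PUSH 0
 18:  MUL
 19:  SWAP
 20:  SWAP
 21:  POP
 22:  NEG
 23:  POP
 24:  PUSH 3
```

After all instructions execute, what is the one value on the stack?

PUSH 10  → [10]
DUP      → [10, 10]
MUL      → [100]
DUP      → [100, 100]
DIV      → [1]
PUSH -33 → [1, -33]
MUL      → [-33]
PUSH 8   → [-33, 8]
OVER     → [-33, 8, -33]
POP      → [-33, 8]
SWAP     → [8, -33]
DUP      → [8, -33, -33]
SUB      → [8, 0]
OVER     → [8, 0, 8]
POP      → [8, 0]
SWAP     → [0, 8]
PUSH 0   → [0, 8, 0]
MUL      → [0, 0]
SWAP     → [0, 0]
SWAP     → [0, 0]
POP      → [0]
NEG      → [0]
POP      → []
PUSH 3   → [3]

3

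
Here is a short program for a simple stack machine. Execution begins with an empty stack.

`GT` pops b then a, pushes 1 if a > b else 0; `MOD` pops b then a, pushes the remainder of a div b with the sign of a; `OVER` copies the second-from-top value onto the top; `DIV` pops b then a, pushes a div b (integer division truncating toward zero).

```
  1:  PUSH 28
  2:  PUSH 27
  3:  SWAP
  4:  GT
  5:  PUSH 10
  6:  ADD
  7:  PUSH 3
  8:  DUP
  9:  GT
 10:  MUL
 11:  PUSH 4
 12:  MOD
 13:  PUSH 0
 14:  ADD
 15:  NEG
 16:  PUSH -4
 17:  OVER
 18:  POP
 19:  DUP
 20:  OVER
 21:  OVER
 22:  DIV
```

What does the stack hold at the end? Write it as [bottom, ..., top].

PUSH 28  28
PUSH 27  28 27
SWAP     27 28
GT       0
PUSH 10  0 10
ADD      10
PUSH 3   10 3
DUP      10 3 3
GT       10 0
MUL      0
PUSH 4   0 4
MOD      0
PUSH 0   0 0
ADD      0
NEG      0
PUSH -4  0 -4
OVER     0 -4 0
POP      0 -4
DUP      0 -4 -4
OVER     0 -4 -4 -4
OVER     0 -4 -4 -4 -4
DIV      0 -4 -4 1

[0, -4, -4, 1]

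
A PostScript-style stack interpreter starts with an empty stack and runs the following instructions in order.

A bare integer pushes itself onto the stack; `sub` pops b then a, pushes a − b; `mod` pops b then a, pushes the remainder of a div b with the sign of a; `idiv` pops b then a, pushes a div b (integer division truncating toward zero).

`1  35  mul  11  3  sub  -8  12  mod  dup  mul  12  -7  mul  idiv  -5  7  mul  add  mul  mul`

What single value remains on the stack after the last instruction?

-9800

1    -> 1
35   -> 1 35
mul  -> 35
11   -> 35 11
3    -> 35 11 3
sub  -> 35 8
-8   -> 35 8 -8
12   -> 35 8 -8 12
mod  -> 35 8 -8
dup  -> 35 8 -8 -8
mul  -> 35 8 64
12   -> 35 8 64 12
-7   -> 35 8 64 12 -7
mul  -> 35 8 64 -84
idiv -> 35 8 0
-5   -> 35 8 0 -5
7    -> 35 8 0 -5 7
mul  -> 35 8 0 -35
add  -> 35 8 -35
mul  -> 35 -280
mul  -> -9800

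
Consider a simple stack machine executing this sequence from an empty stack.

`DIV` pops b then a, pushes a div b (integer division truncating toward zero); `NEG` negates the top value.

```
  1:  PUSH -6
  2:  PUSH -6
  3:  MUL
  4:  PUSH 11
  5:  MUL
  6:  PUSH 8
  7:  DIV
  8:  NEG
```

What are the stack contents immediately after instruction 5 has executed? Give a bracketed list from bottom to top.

PUSH -6  -6
PUSH -6  -6 -6
MUL      36
PUSH 11  36 11
MUL      396

[396]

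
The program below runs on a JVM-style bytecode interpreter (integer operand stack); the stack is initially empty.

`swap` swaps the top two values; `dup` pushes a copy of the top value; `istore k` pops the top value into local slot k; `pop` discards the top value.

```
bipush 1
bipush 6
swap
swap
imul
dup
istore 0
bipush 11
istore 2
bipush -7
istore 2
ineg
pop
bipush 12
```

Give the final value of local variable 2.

bipush 1  → [1]
bipush 6  → [1, 6]
swap      → [6, 1]
swap      → [1, 6]
imul      → [6]
dup       → [6, 6]
istore 0  → [6]
bipush 11 → [6, 11]
istore 2  → [6]
bipush -7 → [6, -7]
istore 2  → [6]
ineg      → [-6]
pop       → []
bipush 12 → [12]

-7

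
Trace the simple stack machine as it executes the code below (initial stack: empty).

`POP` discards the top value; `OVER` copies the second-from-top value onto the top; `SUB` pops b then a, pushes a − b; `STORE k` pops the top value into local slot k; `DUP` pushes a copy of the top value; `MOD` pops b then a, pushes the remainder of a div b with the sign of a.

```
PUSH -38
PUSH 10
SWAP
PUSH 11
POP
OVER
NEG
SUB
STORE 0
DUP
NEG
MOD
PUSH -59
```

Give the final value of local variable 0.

PUSH -38  [-38]
PUSH 10   [-38, 10]
SWAP      [10, -38]
PUSH 11   [10, -38, 11]
POP       [10, -38]
OVER      [10, -38, 10]
NEG       [10, -38, -10]
SUB       [10, -28]
STORE 0   [10]
DUP       [10, 10]
NEG       [10, -10]
MOD       [0]
PUSH -59  [0, -59]

-28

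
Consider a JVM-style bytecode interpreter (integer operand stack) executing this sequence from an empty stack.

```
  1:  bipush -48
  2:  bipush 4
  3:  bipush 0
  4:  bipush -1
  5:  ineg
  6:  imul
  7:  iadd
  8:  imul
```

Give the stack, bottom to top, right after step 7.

[-48, 4]

bipush -48 -> -48
bipush 4   -> -48 4
bipush 0   -> -48 4 0
bipush -1  -> -48 4 0 -1
ineg       -> -48 4 0 1
imul       -> -48 4 0
iadd       -> -48 4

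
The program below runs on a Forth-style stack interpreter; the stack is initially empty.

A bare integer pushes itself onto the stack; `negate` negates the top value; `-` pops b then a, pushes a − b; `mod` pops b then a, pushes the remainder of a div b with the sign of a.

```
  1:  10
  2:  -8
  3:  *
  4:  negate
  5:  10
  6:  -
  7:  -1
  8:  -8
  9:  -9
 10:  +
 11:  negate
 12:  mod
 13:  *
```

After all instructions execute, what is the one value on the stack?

-70

10     → 10
-8     → 10 -8
*      → -80
negate → 80
10     → 80 10
-      → 70
-1     → 70 -1
-8     → 70 -1 -8
-9     → 70 -1 -8 -9
+      → 70 -1 -17
negate → 70 -1 17
mod    → 70 -1
*      → -70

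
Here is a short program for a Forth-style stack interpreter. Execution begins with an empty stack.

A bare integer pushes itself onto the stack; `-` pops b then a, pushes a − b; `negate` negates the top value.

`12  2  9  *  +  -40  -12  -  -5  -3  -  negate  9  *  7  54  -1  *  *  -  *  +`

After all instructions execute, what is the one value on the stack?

12      [12]
2       [12, 2]
9       [12, 2, 9]
*       [12, 18]
+       [30]
-40     [30, -40]
-12     [30, -40, -12]
-       [30, -28]
-5      [30, -28, -5]
-3      [30, -28, -5, -3]
-       [30, -28, -2]
negate  [30, -28, 2]
9       [30, -28, 2, 9]
*       [30, -28, 18]
7       [30, -28, 18, 7]
54      [30, -28, 18, 7, 54]
-1      [30, -28, 18, 7, 54, -1]
*       [30, -28, 18, 7, -54]
*       [30, -28, 18, -378]
-       [30, -28, 396]
*       [30, -11088]
+       [-11058]

-11058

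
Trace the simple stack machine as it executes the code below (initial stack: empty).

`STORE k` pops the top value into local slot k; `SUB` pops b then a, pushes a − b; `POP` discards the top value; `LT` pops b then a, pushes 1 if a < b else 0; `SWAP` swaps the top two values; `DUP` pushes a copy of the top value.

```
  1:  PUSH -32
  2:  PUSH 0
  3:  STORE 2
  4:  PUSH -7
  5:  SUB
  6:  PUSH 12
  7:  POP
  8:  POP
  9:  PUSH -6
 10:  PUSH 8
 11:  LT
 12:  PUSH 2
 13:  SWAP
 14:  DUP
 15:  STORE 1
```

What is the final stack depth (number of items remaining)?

2

PUSH -32 -> -32
PUSH 0   -> -32 0
STORE 2  -> -32
PUSH -7  -> -32 -7
SUB      -> -25
PUSH 12  -> -25 12
POP      -> -25
POP      -> (empty)
PUSH -6  -> -6
PUSH 8   -> -6 8
LT       -> 1
PUSH 2   -> 1 2
SWAP     -> 2 1
DUP      -> 2 1 1
STORE 1  -> 2 1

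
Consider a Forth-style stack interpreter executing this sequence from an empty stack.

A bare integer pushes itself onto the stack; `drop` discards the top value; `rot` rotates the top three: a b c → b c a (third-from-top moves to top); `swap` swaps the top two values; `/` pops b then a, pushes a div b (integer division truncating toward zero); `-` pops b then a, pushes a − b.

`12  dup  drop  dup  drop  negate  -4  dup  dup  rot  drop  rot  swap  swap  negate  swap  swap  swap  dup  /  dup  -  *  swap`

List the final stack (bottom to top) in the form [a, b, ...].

[0, -4]

12     -> [12]
dup    -> [12, 12]
drop   -> [12]
dup    -> [12, 12]
drop   -> [12]
negate -> [-12]
-4     -> [-12, -4]
dup    -> [-12, -4, -4]
dup    -> [-12, -4, -4, -4]
rot    -> [-12, -4, -4, -4]
drop   -> [-12, -4, -4]
rot    -> [-4, -4, -12]
swap   -> [-4, -12, -4]
swap   -> [-4, -4, -12]
negate -> [-4, -4, 12]
swap   -> [-4, 12, -4]
swap   -> [-4, -4, 12]
swap   -> [-4, 12, -4]
dup    -> [-4, 12, -4, -4]
/      -> [-4, 12, 1]
dup    -> [-4, 12, 1, 1]
-      -> [-4, 12, 0]
*      -> [-4, 0]
swap   -> [0, -4]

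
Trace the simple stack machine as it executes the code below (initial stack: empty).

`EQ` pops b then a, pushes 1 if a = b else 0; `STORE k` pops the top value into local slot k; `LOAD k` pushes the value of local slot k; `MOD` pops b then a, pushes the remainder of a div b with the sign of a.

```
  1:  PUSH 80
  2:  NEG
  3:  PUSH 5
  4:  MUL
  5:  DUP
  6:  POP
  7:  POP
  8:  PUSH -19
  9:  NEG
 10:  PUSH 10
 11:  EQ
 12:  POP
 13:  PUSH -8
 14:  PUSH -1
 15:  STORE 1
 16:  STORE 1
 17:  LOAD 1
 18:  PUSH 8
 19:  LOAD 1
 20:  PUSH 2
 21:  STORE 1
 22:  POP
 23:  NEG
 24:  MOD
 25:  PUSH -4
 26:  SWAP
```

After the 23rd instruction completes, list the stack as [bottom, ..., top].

[-8, -8]

PUSH 80  → [80]
NEG      → [-80]
PUSH 5   → [-80, 5]
MUL      → [-400]
DUP      → [-400, -400]
POP      → [-400]
POP      → []
PUSH -19 → [-19]
NEG      → [19]
PUSH 10  → [19, 10]
EQ       → [0]
POP      → []
PUSH -8  → [-8]
PUSH -1  → [-8, -1]
STORE 1  → [-8]
STORE 1  → []
LOAD 1   → [-8]
PUSH 8   → [-8, 8]
LOAD 1   → [-8, 8, -8]
PUSH 2   → [-8, 8, -8, 2]
STORE 1  → [-8, 8, -8]
POP      → [-8, 8]
NEG      → [-8, -8]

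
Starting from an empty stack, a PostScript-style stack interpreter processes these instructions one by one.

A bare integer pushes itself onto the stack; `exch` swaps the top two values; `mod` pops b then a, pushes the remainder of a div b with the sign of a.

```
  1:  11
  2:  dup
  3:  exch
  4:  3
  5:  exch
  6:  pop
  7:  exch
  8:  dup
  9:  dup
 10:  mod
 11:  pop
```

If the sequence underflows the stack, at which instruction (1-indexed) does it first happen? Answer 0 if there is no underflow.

0

11   → 11
dup  → 11 11
exch → 11 11
3    → 11 11 3
exch → 11 3 11
pop  → 11 3
exch → 3 11
dup  → 3 11 11
dup  → 3 11 11 11
mod  → 3 11 0
pop  → 3 11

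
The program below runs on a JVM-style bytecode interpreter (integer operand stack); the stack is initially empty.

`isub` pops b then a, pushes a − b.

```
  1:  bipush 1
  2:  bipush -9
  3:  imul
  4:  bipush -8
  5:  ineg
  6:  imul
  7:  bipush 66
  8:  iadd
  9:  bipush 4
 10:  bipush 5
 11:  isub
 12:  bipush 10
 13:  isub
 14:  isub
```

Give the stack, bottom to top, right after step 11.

[-6, -1]

bipush 1  → 1
bipush -9 → 1 -9
imul      → -9
bipush -8 → -9 -8
ineg      → -9 8
imul      → -72
bipush 66 → -72 66
iadd      → -6
bipush 4  → -6 4
bipush 5  → -6 4 5
isub      → -6 -1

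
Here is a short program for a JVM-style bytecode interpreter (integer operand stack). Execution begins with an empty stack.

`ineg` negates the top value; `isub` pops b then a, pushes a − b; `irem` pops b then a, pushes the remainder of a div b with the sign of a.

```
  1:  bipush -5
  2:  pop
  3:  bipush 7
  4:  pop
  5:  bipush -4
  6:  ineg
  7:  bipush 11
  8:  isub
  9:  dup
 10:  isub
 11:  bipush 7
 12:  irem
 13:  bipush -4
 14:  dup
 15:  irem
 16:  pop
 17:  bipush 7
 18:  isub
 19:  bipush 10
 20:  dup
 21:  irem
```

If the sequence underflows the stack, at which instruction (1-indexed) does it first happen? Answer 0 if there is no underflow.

0

bipush -5  -5
pop        (empty)
bipush 7   7
pop        (empty)
bipush -4  -4
ineg       4
bipush 11  4 11
isub       -7
dup        -7 -7
isub       0
bipush 7   0 7
irem       0
bipush -4  0 -4
dup        0 -4 -4
irem       0 0
pop        0
bipush 7   0 7
isub       -7
bipush 10  -7 10
dup        -7 10 10
irem       -7 0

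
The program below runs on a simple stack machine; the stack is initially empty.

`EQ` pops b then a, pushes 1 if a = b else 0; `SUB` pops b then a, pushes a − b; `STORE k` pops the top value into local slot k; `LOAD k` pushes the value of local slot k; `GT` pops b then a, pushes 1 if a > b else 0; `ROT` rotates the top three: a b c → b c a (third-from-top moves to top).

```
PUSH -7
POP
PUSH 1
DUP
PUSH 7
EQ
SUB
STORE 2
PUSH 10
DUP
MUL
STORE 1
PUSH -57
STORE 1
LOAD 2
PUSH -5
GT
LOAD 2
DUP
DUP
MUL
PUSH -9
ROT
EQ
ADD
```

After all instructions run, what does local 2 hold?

1

PUSH -7  -> -7
POP      -> (empty)
PUSH 1   -> 1
DUP      -> 1 1
PUSH 7   -> 1 1 7
EQ       -> 1 0
SUB      -> 1
STORE 2  -> (empty)
PUSH 10  -> 10
DUP      -> 10 10
MUL      -> 100
STORE 1  -> (empty)
PUSH -57 -> -57
STORE 1  -> (empty)
LOAD 2   -> 1
PUSH -5  -> 1 -5
GT       -> 1
LOAD 2   -> 1 1
DUP      -> 1 1 1
DUP      -> 1 1 1 1
MUL      -> 1 1 1
PUSH -9  -> 1 1 1 -9
ROT      -> 1 1 -9 1
EQ       -> 1 1 0
ADD      -> 1 1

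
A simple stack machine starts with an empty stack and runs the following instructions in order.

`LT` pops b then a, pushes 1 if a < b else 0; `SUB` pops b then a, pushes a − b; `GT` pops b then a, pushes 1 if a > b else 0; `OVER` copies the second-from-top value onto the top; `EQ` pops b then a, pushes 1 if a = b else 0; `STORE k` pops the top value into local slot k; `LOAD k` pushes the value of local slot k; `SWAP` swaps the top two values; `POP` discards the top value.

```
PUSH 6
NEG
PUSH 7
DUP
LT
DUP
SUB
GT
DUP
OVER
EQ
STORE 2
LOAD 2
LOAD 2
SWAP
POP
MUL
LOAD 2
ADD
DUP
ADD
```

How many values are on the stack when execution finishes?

PUSH 6  -> [6]
NEG     -> [-6]
PUSH 7  -> [-6, 7]
DUP     -> [-6, 7, 7]
LT      -> [-6, 0]
DUP     -> [-6, 0, 0]
SUB     -> [-6, 0]
GT      -> [0]
DUP     -> [0, 0]
OVER    -> [0, 0, 0]
EQ      -> [0, 1]
STORE 2 -> [0]
LOAD 2  -> [0, 1]
LOAD 2  -> [0, 1, 1]
SWAP    -> [0, 1, 1]
POP     -> [0, 1]
MUL     -> [0]
LOAD 2  -> [0, 1]
ADD     -> [1]
DUP     -> [1, 1]
ADD     -> [2]

1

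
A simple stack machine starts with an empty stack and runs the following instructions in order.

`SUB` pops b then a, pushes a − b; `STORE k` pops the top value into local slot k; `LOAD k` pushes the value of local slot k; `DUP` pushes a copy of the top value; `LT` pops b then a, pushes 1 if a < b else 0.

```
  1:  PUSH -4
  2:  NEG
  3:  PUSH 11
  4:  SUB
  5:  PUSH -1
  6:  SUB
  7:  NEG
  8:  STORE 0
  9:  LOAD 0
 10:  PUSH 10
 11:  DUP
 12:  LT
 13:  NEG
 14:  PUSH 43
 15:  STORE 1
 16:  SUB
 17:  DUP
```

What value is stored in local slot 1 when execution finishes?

PUSH -4  -4
NEG      4
PUSH 11  4 11
SUB      -7
PUSH -1  -7 -1
SUB      -6
NEG      6
STORE 0  (empty)
LOAD 0   6
PUSH 10  6 10
DUP      6 10 10
LT       6 0
NEG      6 0
PUSH 43  6 0 43
STORE 1  6 0
SUB      6
DUP      6 6

43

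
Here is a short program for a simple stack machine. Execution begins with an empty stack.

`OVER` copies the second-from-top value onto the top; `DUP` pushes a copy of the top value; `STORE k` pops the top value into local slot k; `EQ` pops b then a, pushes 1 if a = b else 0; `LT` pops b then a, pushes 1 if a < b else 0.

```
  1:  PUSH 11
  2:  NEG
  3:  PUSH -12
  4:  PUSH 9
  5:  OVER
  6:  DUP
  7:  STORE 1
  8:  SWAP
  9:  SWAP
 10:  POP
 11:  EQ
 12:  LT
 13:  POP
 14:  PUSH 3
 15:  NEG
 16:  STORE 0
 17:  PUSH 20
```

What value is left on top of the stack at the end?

20

PUSH 11  : [11]
NEG      : [-11]
PUSH -12 : [-11, -12]
PUSH 9   : [-11, -12, 9]
OVER     : [-11, -12, 9, -12]
DUP      : [-11, -12, 9, -12, -12]
STORE 1  : [-11, -12, 9, -12]
SWAP     : [-11, -12, -12, 9]
SWAP     : [-11, -12, 9, -12]
POP      : [-11, -12, 9]
EQ       : [-11, 0]
LT       : [1]
POP      : []
PUSH 3   : [3]
NEG      : [-3]
STORE 0  : []
PUSH 20  : [20]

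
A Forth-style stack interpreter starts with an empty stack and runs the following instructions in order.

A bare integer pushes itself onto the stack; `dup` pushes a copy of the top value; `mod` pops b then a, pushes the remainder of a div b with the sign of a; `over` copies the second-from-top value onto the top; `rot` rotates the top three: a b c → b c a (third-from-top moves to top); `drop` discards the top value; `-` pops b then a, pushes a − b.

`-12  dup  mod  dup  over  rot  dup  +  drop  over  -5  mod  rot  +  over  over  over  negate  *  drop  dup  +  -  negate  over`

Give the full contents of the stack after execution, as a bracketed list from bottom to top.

-12    : -12
dup    : -12 -12
mod    : 0
dup    : 0 0
over   : 0 0 0
rot    : 0 0 0
dup    : 0 0 0 0
+      : 0 0 0
drop   : 0 0
over   : 0 0 0
-5     : 0 0 0 -5
mod    : 0 0 0
rot    : 0 0 0
+      : 0 0
over   : 0 0 0
over   : 0 0 0 0
over   : 0 0 0 0 0
negate : 0 0 0 0 0
*      : 0 0 0 0
drop   : 0 0 0
dup    : 0 0 0 0
+      : 0 0 0
-      : 0 0
negate : 0 0
over   : 0 0 0

[0, 0, 0]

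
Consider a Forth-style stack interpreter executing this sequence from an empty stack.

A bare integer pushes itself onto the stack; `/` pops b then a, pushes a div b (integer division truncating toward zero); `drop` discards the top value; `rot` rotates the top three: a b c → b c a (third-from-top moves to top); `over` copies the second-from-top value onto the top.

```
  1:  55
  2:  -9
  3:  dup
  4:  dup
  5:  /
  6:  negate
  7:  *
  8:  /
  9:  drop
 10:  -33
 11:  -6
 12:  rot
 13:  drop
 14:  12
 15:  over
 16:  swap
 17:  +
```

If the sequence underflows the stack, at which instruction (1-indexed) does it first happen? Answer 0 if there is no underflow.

55     → [55]
-9     → [55, -9]
dup    → [55, -9, -9]
dup    → [55, -9, -9, -9]
/      → [55, -9, 1]
negate → [55, -9, -1]
*      → [55, 9]
/      → [6]
drop   → []
-33    → [-33]
-6     → [-33, -6]
rot  — needs 3 operands, stack has 2 → underflow

12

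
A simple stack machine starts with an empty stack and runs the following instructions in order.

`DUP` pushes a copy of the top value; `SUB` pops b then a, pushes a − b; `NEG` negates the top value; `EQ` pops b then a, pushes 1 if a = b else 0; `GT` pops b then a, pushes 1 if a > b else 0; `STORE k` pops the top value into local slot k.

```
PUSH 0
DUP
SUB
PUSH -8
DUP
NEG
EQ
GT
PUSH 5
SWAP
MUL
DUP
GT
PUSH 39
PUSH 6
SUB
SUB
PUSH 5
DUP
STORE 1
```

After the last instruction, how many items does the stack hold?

PUSH 0   0
DUP      0 0
SUB      0
PUSH -8  0 -8
DUP      0 -8 -8
NEG      0 -8 8
EQ       0 0
GT       0
PUSH 5   0 5
SWAP     5 0
MUL      0
DUP      0 0
GT       0
PUSH 39  0 39
PUSH 6   0 39 6
SUB      0 33
SUB      -33
PUSH 5   -33 5
DUP      -33 5 5
STORE 1  -33 5

2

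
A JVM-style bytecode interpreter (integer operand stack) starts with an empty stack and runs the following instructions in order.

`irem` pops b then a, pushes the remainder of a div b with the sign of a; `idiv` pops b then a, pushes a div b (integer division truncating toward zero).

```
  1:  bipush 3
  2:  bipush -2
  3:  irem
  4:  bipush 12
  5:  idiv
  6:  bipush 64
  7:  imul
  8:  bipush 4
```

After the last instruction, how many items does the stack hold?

bipush 3  : [3]
bipush -2 : [3, -2]
irem      : [1]
bipush 12 : [1, 12]
idiv      : [0]
bipush 64 : [0, 64]
imul      : [0]
bipush 4  : [0, 4]

2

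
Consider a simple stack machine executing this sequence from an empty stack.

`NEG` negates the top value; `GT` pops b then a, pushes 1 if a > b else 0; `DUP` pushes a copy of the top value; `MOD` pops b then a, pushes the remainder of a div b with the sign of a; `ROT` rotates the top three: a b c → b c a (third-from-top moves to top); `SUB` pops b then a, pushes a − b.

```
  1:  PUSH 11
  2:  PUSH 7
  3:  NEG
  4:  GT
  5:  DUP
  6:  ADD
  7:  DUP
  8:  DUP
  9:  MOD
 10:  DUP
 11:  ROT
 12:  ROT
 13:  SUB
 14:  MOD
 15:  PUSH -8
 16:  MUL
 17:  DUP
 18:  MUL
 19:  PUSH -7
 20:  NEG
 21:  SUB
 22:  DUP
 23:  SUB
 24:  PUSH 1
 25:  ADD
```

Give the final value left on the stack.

PUSH 11  11
PUSH 7   11 7
NEG      11 -7
GT       1
DUP      1 1
ADD      2
DUP      2 2
DUP      2 2 2
MOD      2 0
DUP      2 0 0
ROT      0 0 2
ROT      0 2 0
SUB      0 2
MOD      0
PUSH -8  0 -8
MUL      0
DUP      0 0
MUL      0
PUSH -7  0 -7
NEG      0 7
SUB      -7
DUP      -7 -7
SUB      0
PUSH 1   0 1
ADD      1

1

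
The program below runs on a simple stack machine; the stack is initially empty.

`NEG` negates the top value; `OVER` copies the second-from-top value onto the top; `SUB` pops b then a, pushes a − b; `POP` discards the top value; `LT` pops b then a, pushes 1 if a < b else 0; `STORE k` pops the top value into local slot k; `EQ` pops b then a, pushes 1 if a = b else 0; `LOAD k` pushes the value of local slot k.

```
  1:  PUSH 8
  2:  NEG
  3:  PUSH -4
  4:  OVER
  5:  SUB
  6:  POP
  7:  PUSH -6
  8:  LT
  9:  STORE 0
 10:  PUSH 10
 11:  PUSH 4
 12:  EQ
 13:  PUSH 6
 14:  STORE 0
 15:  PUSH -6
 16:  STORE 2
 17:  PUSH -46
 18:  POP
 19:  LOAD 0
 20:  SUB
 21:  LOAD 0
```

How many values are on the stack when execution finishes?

PUSH 8   : [8]
NEG      : [-8]
PUSH -4  : [-8, -4]
OVER     : [-8, -4, -8]
SUB      : [-8, 4]
POP      : [-8]
PUSH -6  : [-8, -6]
LT       : [1]
STORE 0  : []
PUSH 10  : [10]
PUSH 4   : [10, 4]
EQ       : [0]
PUSH 6   : [0, 6]
STORE 0  : [0]
PUSH -6  : [0, -6]
STORE 2  : [0]
PUSH -46 : [0, -46]
POP      : [0]
LOAD 0   : [0, 6]
SUB      : [-6]
LOAD 0   : [-6, 6]

2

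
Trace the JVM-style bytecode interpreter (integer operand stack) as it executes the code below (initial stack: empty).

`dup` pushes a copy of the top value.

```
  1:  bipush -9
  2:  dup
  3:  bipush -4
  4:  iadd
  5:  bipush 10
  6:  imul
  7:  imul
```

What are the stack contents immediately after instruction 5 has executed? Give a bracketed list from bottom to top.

bipush -9 -> -9
dup       -> -9 -9
bipush -4 -> -9 -9 -4
iadd      -> -9 -13
bipush 10 -> -9 -13 10

[-9, -13, 10]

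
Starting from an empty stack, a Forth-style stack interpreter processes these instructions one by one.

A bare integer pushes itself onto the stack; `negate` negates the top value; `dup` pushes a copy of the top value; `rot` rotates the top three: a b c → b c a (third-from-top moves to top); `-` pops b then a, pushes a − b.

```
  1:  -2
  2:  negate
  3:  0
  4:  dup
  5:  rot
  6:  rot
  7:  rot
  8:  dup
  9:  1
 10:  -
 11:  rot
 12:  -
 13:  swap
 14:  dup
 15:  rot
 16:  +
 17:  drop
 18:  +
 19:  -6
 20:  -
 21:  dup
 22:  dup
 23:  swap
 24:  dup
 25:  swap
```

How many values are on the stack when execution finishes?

-2      -2
negate  2
0       2 0
dup     2 0 0
rot     0 0 2
rot     0 2 0
rot     2 0 0
dup     2 0 0 0
1       2 0 0 0 1
-       2 0 0 -1
rot     2 0 -1 0
-       2 0 -1
swap    2 -1 0
dup     2 -1 0 0
rot     2 0 0 -1
+       2 0 -1
drop    2 0
+       2
-6      2 -6
-       8
dup     8 8
dup     8 8 8
swap    8 8 8
dup     8 8 8 8
swap    8 8 8 8

4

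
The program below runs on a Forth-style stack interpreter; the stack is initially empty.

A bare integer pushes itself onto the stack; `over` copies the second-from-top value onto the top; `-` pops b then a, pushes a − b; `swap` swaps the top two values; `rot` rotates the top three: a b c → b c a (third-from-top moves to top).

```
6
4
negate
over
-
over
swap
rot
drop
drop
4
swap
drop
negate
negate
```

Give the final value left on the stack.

4

6      : [6]
4      : [6, 4]
negate : [6, -4]
over   : [6, -4, 6]
-      : [6, -10]
over   : [6, -10, 6]
swap   : [6, 6, -10]
rot    : [6, -10, 6]
drop   : [6, -10]
drop   : [6]
4      : [6, 4]
swap   : [4, 6]
drop   : [4]
negate : [-4]
negate : [4]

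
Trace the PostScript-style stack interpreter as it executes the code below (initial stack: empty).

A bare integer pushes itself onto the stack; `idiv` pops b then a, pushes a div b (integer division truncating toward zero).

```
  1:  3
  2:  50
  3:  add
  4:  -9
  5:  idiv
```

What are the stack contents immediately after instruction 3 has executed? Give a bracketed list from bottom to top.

[53]

3    [3]
50   [3, 50]
add  [53]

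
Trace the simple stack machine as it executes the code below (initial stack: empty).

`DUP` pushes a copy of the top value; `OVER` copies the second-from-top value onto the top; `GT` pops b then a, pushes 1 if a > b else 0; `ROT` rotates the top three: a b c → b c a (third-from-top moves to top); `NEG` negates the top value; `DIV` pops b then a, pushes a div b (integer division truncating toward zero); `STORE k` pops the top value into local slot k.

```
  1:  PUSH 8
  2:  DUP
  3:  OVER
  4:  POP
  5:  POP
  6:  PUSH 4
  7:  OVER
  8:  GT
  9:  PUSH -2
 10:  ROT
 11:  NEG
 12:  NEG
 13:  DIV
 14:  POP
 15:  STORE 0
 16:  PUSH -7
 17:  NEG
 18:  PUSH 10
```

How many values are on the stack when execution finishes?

2

PUSH 8  -> [8]
DUP     -> [8, 8]
OVER    -> [8, 8, 8]
POP     -> [8, 8]
POP     -> [8]
PUSH 4  -> [8, 4]
OVER    -> [8, 4, 8]
GT      -> [8, 0]
PUSH -2 -> [8, 0, -2]
ROT     -> [0, -2, 8]
NEG     -> [0, -2, -8]
NEG     -> [0, -2, 8]
DIV     -> [0, 0]
POP     -> [0]
STORE 0 -> []
PUSH -7 -> [-7]
NEG     -> [7]
PUSH 10 -> [7, 10]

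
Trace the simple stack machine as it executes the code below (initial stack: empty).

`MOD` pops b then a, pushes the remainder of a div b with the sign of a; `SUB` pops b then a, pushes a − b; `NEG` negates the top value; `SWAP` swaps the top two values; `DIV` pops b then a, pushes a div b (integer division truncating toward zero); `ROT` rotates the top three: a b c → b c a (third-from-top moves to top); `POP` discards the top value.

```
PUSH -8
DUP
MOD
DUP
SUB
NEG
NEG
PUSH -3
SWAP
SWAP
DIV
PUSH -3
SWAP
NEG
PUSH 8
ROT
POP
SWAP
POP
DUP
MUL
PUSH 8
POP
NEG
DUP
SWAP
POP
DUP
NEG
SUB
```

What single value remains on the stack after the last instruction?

-128

PUSH -8  [-8]
DUP      [-8, -8]
MOD      [0]
DUP      [0, 0]
SUB      [0]
NEG      [0]
NEG      [0]
PUSH -3  [0, -3]
SWAP     [-3, 0]
SWAP     [0, -3]
DIV      [0]
PUSH -3  [0, -3]
SWAP     [-3, 0]
NEG      [-3, 0]
PUSH 8   [-3, 0, 8]
ROT      [0, 8, -3]
POP      [0, 8]
SWAP     [8, 0]
POP      [8]
DUP      [8, 8]
MUL      [64]
PUSH 8   [64, 8]
POP      [64]
NEG      [-64]
DUP      [-64, -64]
SWAP     [-64, -64]
POP      [-64]
DUP      [-64, -64]
NEG      [-64, 64]
SUB      [-128]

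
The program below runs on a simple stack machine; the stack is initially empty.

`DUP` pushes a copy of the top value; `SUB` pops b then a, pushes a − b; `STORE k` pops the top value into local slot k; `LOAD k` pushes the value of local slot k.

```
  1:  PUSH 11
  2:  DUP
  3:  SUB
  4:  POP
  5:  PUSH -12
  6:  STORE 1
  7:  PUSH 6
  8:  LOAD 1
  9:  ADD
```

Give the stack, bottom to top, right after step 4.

PUSH 11 → [11]
DUP     → [11, 11]
SUB     → [0]
POP     → []

[]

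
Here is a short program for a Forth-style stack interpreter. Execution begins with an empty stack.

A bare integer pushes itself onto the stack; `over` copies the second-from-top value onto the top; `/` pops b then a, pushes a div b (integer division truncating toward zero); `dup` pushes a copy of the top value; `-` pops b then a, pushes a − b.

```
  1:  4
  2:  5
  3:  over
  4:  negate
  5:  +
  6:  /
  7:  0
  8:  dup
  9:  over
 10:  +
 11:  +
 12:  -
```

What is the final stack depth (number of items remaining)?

1

4      : [4]
5      : [4, 5]
over   : [4, 5, 4]
negate : [4, 5, -4]
+      : [4, 1]
/      : [4]
0      : [4, 0]
dup    : [4, 0, 0]
over   : [4, 0, 0, 0]
+      : [4, 0, 0]
+      : [4, 0]
-      : [4]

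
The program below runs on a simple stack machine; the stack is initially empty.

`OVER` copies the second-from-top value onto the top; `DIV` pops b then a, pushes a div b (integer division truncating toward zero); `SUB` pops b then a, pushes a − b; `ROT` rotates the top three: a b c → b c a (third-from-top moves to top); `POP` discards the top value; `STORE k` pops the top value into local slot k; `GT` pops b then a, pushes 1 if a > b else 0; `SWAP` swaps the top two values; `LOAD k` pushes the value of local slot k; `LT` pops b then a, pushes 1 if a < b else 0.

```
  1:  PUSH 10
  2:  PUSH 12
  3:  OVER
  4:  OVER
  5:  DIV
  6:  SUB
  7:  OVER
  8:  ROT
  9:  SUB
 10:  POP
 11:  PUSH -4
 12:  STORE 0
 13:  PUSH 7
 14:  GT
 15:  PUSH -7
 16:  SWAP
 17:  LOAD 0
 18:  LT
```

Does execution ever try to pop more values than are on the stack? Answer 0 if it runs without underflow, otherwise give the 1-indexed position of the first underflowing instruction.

PUSH 10  10
PUSH 12  10 12
OVER     10 12 10
OVER     10 12 10 12
DIV      10 12 0
SUB      10 12
OVER     10 12 10
ROT      12 10 10
SUB      12 0
POP      12
PUSH -4  12 -4
STORE 0  12
PUSH 7   12 7
GT       1
PUSH -7  1 -7
SWAP     -7 1
LOAD 0   -7 1 -4
LT       -7 0

0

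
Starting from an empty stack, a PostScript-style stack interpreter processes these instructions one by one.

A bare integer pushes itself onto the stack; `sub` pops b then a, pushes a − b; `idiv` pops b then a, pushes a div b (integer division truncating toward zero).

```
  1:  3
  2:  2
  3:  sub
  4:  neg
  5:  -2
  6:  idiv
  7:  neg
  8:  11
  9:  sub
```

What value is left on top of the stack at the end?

-11

3    : [3]
2    : [3, 2]
sub  : [1]
neg  : [-1]
-2   : [-1, -2]
idiv : [0]
neg  : [0]
11   : [0, 11]
sub  : [-11]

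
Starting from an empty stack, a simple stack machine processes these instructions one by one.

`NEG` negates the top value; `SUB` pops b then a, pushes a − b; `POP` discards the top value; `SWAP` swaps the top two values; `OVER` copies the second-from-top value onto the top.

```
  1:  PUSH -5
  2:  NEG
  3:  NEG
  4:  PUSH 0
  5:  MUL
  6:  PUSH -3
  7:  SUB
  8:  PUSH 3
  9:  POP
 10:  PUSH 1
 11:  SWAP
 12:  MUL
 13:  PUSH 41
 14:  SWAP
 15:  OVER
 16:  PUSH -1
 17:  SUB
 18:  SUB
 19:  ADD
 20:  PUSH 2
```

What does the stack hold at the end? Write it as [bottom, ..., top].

[2, 2]

PUSH -5 → -5
NEG     → 5
NEG     → -5
PUSH 0  → -5 0
MUL     → 0
PUSH -3 → 0 -3
SUB     → 3
PUSH 3  → 3 3
POP     → 3
PUSH 1  → 3 1
SWAP    → 1 3
MUL     → 3
PUSH 41 → 3 41
SWAP    → 41 3
OVER    → 41 3 41
PUSH -1 → 41 3 41 -1
SUB     → 41 3 42
SUB     → 41 -39
ADD     → 2
PUSH 2  → 2 2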